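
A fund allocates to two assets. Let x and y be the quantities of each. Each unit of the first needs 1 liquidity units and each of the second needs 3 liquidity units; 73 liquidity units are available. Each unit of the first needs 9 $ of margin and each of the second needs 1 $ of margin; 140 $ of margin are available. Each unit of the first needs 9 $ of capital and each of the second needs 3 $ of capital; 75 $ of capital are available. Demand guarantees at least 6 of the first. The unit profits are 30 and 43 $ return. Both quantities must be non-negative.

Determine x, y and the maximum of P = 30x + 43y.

At the optimal vertex, 9x + 3y = 75 and x = 6.
Solving simultaneously gives x = 6, y = 7.

x = 6, y = 7, maximum P = 481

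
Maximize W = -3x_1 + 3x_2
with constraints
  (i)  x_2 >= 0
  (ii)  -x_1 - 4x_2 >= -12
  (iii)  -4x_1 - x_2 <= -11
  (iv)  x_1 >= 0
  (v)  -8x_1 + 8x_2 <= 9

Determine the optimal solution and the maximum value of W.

x_1 = 32/15, x_2 = 37/15, maximum W = 1

Extreme points and W = -3x_1 + 3x_2:
  (12, 0) → W = -36
  (11/4, 0) → W = -33/4
  (32/15, 37/15) → W = 1

The binding constraints are -x_1 - 4x_2 = -12 and -4x_1 - x_2 = -11.
Solving simultaneously gives x_1 = 32/15, x_2 = 37/15.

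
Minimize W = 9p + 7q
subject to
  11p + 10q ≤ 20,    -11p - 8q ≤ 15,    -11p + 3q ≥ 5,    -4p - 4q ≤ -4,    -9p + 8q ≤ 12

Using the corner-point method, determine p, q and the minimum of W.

p = -4/17, q = 21/17, minimum W = 111/17

Vertices and W = 9p + 7q:
  (-1/7, 8/7) → W = 47/7
  (-4/61, 87/61) → W = 573/61
  (-4/17, 21/17) → W = 111/17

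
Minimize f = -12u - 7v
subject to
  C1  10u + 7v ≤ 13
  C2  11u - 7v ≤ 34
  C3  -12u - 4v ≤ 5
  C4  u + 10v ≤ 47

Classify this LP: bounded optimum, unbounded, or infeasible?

Extreme points and f = -12u - 7v:
  (47/21, -197/147) → f = -367/21
  (-87/44, 103/22) → f = -199/22
  (101/128, -463/128) → f = 2029/128
The feasible region has finitely many vertices and no improving ray; the minimum is -367/21 at (47/21, -197/147).

bounded optimum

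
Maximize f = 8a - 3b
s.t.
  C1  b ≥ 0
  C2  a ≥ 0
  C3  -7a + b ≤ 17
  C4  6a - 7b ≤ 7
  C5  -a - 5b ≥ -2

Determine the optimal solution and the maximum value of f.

a = 49/37, b = 5/37, maximum f = 377/37

Extreme points and f = 8a - 3b:
  (0, 0) → f = 0
  (7/6, 0) → f = 28/3
  (0, 2/5) → f = -6/5
  (49/37, 5/37) → f = 377/37

The optimum lies where 6a - 7b = 7 and -a - 5b = -2.
Solving simultaneously gives a = 49/37, b = 5/37.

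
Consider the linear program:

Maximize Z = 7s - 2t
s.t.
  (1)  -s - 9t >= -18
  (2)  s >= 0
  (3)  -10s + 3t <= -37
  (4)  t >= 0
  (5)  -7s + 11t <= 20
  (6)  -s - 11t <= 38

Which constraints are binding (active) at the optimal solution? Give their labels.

(1) and (4)

Feasible corners and Z = 7s - 2t:
  (129/31, 143/93) → Z = 2423/93
  (18, 0) → Z = 126
  (37/10, 0) → Z = 259/10

The maximum is at (18, 0). Substituting into each constraint, equality holds for (1) and (4); the remaining constraints have slack.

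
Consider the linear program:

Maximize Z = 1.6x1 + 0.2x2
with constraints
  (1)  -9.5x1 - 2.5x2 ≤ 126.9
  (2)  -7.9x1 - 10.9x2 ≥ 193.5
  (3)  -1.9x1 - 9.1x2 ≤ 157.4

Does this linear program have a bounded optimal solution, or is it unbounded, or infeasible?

Feasible corners and Z = 1.6x1 + 0.2x2:
  (-44973/4190, -41787/4190) → Z = -401571/20950
  (-76129/8170, -6601/430) → Z = -734451/40850
  (-4519/5118, -87581/5118) → Z = -123733/25590
The feasible region has finitely many vertices and no improving ray; the maximum is -123733/25590 at (-4519/5118, -87581/5118).

bounded optimum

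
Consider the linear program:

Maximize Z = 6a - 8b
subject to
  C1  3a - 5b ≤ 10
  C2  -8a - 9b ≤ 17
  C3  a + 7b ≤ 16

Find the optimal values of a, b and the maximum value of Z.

a = 75/13, b = 19/13, maximum Z = 298/13

The optimum lies where 3a - 5b = 10 and a + 7b = 16.
Solving simultaneously gives a = 75/13, b = 19/13.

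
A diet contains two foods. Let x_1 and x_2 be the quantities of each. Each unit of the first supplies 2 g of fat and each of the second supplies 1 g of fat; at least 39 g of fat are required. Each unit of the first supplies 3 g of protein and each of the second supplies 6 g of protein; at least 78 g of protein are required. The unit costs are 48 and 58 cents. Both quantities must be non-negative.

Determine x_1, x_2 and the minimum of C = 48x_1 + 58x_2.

x_1 = 52/3, x_2 = 13/3, minimum C = 3250/3

Corner points and C = 48x_1 + 58x_2:
  (0, 39) → C = 2262
  (26, 0) → C = 1248
  (52/3, 13/3) → C = 3250/3
The feasible region is unbounded (it extends along (0, 1), (1, 0)), but C strictly increases along every unbounded feasible direction, so there is no improving ray and the minimum is attained at a vertex.

The optimum lies where 2x_1 + x_2 = 39 and 3x_1 + 6x_2 = 78.
Solving simultaneously gives x_1 = 52/3, x_2 = 13/3.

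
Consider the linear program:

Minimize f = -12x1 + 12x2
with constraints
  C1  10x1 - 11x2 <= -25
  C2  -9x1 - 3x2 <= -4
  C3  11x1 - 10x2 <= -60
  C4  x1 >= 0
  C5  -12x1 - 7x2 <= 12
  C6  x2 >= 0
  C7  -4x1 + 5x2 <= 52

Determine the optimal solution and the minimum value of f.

Feasible corners and f = -12x1 + 12x2:
  (0, 6) → f = 72
  (44/3, 332/15) → f = 448/5
  (0, 52/5) → f = 624/5

The optimum lies where 11x1 - 10x2 = -60 and x1 = 0.
Solving simultaneously gives x1 = 0, x2 = 6.

x1 = 0, x2 = 6, minimum f = 72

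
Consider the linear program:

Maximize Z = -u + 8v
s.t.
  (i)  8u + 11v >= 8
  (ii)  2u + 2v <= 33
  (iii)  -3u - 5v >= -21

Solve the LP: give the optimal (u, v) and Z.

u = -191/7, v = 144/7, maximum Z = 1343/7

Extreme points and Z = -u + 8v:
  (347/6, -124/3) → Z = -777/2
  (-191/7, 144/7) → Z = 1343/7
  (123/4, -57/4) → Z = -579/4

At the optimal vertex, 8u + 11v = 8 and -3u - 5v = -21.
Solving simultaneously gives u = -191/7, v = 144/7.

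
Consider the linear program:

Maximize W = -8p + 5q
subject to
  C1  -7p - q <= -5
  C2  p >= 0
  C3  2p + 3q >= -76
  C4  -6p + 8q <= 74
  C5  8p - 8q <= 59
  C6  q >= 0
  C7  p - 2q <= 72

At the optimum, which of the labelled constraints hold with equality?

C2 and C4

Feasible corners and W = -8p + 5q:
  (0, 5) → W = 25
  (5/7, 0) → W = -40/7
  (0, 37/4) → W = 185/4
  (133/2, 473/8) → W = -1891/8
  (59/8, 0) → W = -59

The maximum is at (0, 37/4). Substituting into each constraint, equality holds for C2 and C4; the remaining constraints have slack.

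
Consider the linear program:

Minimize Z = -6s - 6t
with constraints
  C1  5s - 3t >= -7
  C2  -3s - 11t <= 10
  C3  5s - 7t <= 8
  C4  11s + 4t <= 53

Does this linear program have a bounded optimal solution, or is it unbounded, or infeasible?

Extreme points and Z = -6s - 6t:
  (-107/64, -29/64) → Z = 51/4
  (131/53, 342/53) → Z = -2838/53
  (9/38, -37/38) → Z = 84/19
  (403/97, 177/97) → Z = -3480/97
The feasible region has finitely many vertices and no improving ray; the minimum is -2838/53 at (131/53, 342/53).

bounded optimum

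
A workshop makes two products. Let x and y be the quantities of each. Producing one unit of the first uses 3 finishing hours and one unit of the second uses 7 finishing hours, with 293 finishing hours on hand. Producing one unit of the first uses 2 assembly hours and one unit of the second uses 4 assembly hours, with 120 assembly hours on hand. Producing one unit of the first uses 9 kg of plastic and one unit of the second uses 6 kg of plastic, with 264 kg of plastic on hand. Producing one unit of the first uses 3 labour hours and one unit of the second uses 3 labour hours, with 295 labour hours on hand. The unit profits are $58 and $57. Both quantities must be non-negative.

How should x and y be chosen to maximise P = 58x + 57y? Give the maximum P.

x = 14, y = 23, maximum P = 2123

Vertices and P = 58x + 57y:
  (0, 0) → P = 0
  (0, 30) → P = 1710
  (88/3, 0) → P = 5104/3
  (14, 23) → P = 2123

At the optimal vertex, 2x + 4y = 120 and 9x + 6y = 264.
Solving simultaneously gives x = 14, y = 23.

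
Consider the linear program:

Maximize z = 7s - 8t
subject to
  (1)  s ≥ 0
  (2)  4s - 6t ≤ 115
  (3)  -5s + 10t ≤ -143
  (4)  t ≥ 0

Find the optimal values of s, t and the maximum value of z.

s = 146/5, t = 3/10, maximum z = 202

Corner points and z = 7s - 8t:
  (146/5, 3/10) → z = 202
  (115/4, 0) → z = 805/4
  (143/5, 0) → z = 1001/5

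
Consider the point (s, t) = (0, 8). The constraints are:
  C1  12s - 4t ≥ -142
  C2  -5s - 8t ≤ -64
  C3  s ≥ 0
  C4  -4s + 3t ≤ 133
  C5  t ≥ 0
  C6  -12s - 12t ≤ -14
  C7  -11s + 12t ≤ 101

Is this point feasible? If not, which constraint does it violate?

feasible

C1: -32 ≥ -142 ✓
C2: -64 ≤ -64 ✓
C3: 0 ≥ 0 ✓
C4: 24 ≤ 133 ✓
C5: 8 ≥ 0 ✓
C6: -96 ≤ -14 ✓
C7: 96 ≤ 101 ✓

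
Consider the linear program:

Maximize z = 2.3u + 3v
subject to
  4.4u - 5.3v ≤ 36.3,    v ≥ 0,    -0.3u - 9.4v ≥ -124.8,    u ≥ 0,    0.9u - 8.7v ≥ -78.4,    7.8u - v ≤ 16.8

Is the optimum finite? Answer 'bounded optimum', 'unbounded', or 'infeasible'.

bounded optimum

Extreme points and z = 2.3u + 3v:
  (0, 0) → z = 0
  (28/13, 0) → z = 322/65
  (0, 784/87) → z = 784/29
  (2807/837, 2611/279) → z = 299551/8370
The feasible region has finitely many vertices and no improving ray; the maximum is 299551/8370 at (2807/837, 2611/279).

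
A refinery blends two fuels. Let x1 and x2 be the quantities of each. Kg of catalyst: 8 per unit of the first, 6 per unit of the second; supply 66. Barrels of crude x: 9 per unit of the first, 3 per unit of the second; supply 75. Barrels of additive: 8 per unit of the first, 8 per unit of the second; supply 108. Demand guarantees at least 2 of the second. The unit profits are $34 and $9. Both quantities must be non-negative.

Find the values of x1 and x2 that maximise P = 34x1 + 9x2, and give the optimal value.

x1 = 27/4, x2 = 2, maximum P = 495/2

Feasible corners and P = 34x1 + 9x2:
  (0, 11) → P = 99
  (0, 2) → P = 18
  (27/4, 2) → P = 495/2

The binding constraints are 8x1 + 6x2 = 66 and x2 = 2.
Solving simultaneously gives x1 = 27/4, x2 = 2.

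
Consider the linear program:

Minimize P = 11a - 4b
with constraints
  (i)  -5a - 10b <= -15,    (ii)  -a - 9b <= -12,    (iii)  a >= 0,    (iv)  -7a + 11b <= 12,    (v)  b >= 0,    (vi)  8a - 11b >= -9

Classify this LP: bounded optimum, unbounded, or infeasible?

bounded optimum

Extreme points and P = 11a - 4b:
  (12, 0) → P = 132
  (51/83, 105/83) → P = 141/83
  (3, 3) → P = 21
The feasible region has finitely many vertices and no improving ray; the minimum is 141/83 at (51/83, 105/83).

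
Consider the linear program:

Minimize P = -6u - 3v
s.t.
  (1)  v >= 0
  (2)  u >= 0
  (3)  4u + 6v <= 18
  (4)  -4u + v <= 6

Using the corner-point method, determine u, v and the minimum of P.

Feasible corners and P = -6u - 3v:
  (0, 0) → P = 0
  (9/2, 0) → P = -27
  (0, 3) → P = -9

The optimum lies where v = 0 and 4u + 6v = 18.
Solving simultaneously gives u = 9/2, v = 0.

u = 9/2, v = 0, minimum P = -27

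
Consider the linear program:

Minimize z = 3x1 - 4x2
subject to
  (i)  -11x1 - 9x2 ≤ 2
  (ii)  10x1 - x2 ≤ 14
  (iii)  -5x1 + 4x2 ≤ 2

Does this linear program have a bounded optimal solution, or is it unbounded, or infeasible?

bounded optimum

Vertices and z = 3x1 - 4x2:
  (124/101, -174/101) → z = 1068/101
  (-26/89, 12/89) → z = -126/89
  (58/35, 18/7) → z = -186/35
The feasible region has finitely many vertices and no improving ray; the minimum is -186/35 at (58/35, 18/7).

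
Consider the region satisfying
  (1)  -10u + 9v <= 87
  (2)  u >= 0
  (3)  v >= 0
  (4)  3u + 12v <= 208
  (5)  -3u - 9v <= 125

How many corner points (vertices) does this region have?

The feasible vertices (each the meet of two boundaries and inside every other half-plane) are:
  (0, 29/3)
  (276/49, 2341/147)
  (0, 0)
  (208/3, 0)

4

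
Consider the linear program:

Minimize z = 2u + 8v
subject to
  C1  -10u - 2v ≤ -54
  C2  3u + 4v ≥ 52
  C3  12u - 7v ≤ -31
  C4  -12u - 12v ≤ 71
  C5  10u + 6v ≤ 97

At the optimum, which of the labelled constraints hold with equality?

Extreme points and z = 2u + 8v:
  (56/17, 179/17) → z = 1544/17
  (13/4, 43/4) → z = 185/2
  (38/11, 229/22) → z = 992/11

The minimum is at (38/11, 229/22). Substituting into each constraint, equality holds for C2 and C5; the remaining constraints have slack.

C2 and C5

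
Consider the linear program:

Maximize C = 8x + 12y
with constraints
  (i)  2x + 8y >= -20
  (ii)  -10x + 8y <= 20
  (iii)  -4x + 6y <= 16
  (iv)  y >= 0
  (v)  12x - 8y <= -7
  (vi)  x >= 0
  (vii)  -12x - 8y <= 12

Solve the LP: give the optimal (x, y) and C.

x = 43/20, y = 41/10, maximum C = 332/5

Extreme points and C = 8x + 12y:
  (2/7, 20/7) → C = 256/7
  (0, 5/2) → C = 30
  (43/20, 41/10) → C = 332/5
  (0, 7/8) → C = 21/2

The binding constraints are -4x + 6y = 16 and 12x - 8y = -7.
Solving simultaneously gives x = 43/20, y = 41/10.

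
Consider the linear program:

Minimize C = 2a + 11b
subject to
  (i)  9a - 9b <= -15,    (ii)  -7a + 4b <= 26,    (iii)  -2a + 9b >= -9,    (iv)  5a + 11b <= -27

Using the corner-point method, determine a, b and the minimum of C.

a = -54/11, b = -23/11, minimum C = -361/11

Extreme points and C = 2a + 11b:
  (-24/7, -37/21) → C = -551/21
  (-17/6, -7/6) → C = -37/2
  (-54/11, -23/11) → C = -361/11
  (-394/97, -59/97) → C = -1437/97

The binding constraints are -7a + 4b = 26 and -2a + 9b = -9.
Solving simultaneously gives a = -54/11, b = -23/11.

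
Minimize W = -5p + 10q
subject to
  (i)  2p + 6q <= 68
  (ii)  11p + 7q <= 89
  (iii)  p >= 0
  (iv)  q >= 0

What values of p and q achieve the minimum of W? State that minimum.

p = 89/11, q = 0, minimum W = -445/11

Feasible corners and W = -5p + 10q:
  (29/26, 285/26) → W = 2705/26
  (0, 34/3) → W = 340/3
  (89/11, 0) → W = -445/11
  (0, 0) → W = 0

At the optimal vertex, 11p + 7q = 89 and q = 0.
Solving simultaneously gives p = 89/11, q = 0.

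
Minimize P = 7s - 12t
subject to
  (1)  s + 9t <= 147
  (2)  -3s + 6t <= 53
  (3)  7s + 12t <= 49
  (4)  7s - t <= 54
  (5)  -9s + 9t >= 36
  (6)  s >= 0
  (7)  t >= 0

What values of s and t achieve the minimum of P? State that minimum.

Corner points and P = 7s - 12t:
  (1/19, 77/19) → P = -917/19
  (0, 49/12) → P = -49
  (0, 4) → P = -48

s = 0, t = 49/12, minimum P = -49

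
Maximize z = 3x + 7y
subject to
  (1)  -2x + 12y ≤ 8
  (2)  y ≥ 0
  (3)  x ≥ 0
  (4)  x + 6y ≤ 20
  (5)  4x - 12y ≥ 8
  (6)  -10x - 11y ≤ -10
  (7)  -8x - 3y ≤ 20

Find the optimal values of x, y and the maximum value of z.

Feasible corners and z = 3x + 7y:
  (8, 2) → z = 38
  (20, 0) → z = 60
  (2, 0) → z = 6

At the optimal vertex, y = 0 and x + 6y = 20.
Solving simultaneously gives x = 20, y = 0.

x = 20, y = 0, maximum z = 60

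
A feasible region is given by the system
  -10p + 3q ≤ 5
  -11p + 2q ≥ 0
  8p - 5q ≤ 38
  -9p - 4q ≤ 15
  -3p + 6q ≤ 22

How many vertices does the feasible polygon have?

4

Of the 10 pairwise boundary intersections, those satisfying every inequality are:
  (-65/67, -105/67)
  (12/17, 205/51)
  (-15/31, -165/62)
  (11/15, 121/30)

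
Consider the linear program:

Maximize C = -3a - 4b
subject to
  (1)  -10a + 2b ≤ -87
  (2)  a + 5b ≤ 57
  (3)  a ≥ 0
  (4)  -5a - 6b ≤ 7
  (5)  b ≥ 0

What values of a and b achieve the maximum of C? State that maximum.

Corner points and C = -3a - 4b:
  (549/52, 483/52) → C = -3579/52
  (87/10, 0) → C = -261/10
  (57, 0) → C = -171

a = 87/10, b = 0, maximum C = -261/10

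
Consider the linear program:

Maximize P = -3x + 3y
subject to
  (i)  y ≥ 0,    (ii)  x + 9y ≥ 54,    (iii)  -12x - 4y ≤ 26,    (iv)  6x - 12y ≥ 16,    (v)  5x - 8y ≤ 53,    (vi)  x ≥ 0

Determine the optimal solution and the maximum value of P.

x = 12, y = 14/3, maximum P = -22

Extreme points and P = -3x + 3y:
  (12, 14/3) → P = -22
  (909/53, 217/53) → P = -2076/53
  (127/3, 119/6) → P = -135/2

At the optimal vertex, x + 9y = 54 and 6x - 12y = 16.
Solving simultaneously gives x = 12, y = 14/3.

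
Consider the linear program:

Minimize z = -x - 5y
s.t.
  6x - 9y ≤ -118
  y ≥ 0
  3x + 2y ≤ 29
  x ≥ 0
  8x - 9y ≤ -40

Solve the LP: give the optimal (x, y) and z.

x = 0, y = 29/2, minimum z = -145/2

At the optimal vertex, 3x + 2y = 29 and x = 0.
Solving simultaneously gives x = 0, y = 29/2.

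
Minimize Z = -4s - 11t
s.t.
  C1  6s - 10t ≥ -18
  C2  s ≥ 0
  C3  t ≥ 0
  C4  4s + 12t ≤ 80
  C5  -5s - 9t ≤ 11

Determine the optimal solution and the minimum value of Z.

Feasible corners and Z = -4s - 11t:
  (0, 9/5) → Z = -99/5
  (73/14, 69/14) → Z = -1051/14
  (0, 0) → Z = 0
  (20, 0) → Z = -80

s = 20, t = 0, minimum Z = -80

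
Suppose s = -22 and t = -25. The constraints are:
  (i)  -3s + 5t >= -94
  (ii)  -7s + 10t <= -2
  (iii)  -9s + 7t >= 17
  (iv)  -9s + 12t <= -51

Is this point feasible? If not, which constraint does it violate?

(i): -59 ≥ -94 ✓
(ii): -96 ≤ -2 ✓
(iii): 23 ≥ 17 ✓
(iv): -102 ≤ -51 ✓

feasible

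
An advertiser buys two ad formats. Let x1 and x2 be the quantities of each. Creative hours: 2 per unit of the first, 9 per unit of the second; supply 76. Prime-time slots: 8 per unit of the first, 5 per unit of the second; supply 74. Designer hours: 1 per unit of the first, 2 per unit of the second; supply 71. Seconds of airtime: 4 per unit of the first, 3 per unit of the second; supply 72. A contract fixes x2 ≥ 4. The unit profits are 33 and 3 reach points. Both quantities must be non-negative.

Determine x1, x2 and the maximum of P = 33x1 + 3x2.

The optimum lies where 8x1 + 5x2 = 74 and x2 = 4.
Solving simultaneously gives x1 = 27/4, x2 = 4.

x1 = 27/4, x2 = 4, maximum P = 939/4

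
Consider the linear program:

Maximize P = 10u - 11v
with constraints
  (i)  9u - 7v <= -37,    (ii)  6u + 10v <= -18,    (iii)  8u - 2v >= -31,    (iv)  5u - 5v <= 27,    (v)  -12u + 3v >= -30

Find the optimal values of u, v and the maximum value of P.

Feasible corners and P = 10u - 11v:
  (-124/33, 5/11) → P = -1405/33
  (-143/38, 17/38) → P = -1617/38
  (-173/46, 21/46) → P = -1961/46

The optimum lies where 9u - 7v = -37 and 8u - 2v = -31.
Solving simultaneously gives u = -143/38, v = 17/38.

u = -143/38, v = 17/38, maximum P = -1617/38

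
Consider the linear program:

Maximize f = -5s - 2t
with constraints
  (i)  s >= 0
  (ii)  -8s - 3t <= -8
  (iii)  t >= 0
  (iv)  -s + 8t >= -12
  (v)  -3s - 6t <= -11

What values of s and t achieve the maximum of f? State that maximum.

s = 5/13, t = 64/39, maximum f = -203/39

Extreme points and f = -5s - 2t:
  (0, 8/3) → f = -16/3
  (5/13, 64/39) → f = -203/39
  (12, 0) → f = -60
  (11/3, 0) → f = -55/3
The feasible region is unbounded (it extends along (0, 1), (8, 1)), but f strictly decreases along every unbounded feasible direction, so there is no improving ray and the maximum is attained at a vertex.

The binding constraints are -8s - 3t = -8 and -3s - 6t = -11.
Solving simultaneously gives s = 5/13, t = 64/39.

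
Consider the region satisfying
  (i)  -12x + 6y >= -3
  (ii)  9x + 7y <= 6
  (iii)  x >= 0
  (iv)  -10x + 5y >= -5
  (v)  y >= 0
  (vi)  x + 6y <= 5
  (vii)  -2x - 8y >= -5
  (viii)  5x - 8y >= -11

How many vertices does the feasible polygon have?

Intersecting each pair of boundary lines and keeping only the points that satisfy every inequality leaves:
  (19/46, 15/46)
  (1/4, 0)
  (13/58, 33/58)
  (0, 0)
  (0, 5/8)

5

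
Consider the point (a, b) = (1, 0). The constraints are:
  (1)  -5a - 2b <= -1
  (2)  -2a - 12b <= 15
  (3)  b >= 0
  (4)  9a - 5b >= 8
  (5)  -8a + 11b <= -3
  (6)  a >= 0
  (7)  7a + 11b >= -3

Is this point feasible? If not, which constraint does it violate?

feasible

(1): -5 ≤ -1 ✓
(2): -2 ≤ 15 ✓
(3): 0 ≥ 0 ✓
(4): 9 ≥ 8 ✓
(5): -8 ≤ -3 ✓
(6): 1 ≥ 0 ✓
(7): 7 ≥ -3 ✓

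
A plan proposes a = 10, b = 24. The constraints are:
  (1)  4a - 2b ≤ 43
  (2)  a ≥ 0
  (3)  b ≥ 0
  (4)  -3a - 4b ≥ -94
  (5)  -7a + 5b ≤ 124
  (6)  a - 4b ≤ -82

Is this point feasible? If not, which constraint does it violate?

Constraint (4): -3a - 4b = -126, which is not ≥ -94. All other constraints are satisfied.

not feasible — violates (4)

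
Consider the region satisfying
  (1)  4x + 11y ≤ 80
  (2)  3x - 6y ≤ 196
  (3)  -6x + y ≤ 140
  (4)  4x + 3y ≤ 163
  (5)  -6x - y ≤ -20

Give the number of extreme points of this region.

3

The feasible vertices (each the meet of two boundaries and inside every other half-plane) are:
  (2636/57, -544/57)
  (70/31, 200/31)
  (316/39, -372/13)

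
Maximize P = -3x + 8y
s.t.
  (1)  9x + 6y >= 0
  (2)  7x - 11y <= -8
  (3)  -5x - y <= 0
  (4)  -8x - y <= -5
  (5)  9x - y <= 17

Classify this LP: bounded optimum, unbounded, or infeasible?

From the feasible point (47/95, 99/95), moving in the direction (-1, 8) keeps every constraint satisfied while P increases without bound.

unbounded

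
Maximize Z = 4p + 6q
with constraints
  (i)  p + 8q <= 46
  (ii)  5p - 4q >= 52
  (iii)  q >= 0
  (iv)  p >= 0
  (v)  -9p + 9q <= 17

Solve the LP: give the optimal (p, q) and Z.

p = 46, q = 0, maximum Z = 184

Vertices and Z = 4p + 6q:
  (150/11, 89/22) → Z = 867/11
  (46, 0) → Z = 184
  (52/5, 0) → Z = 208/5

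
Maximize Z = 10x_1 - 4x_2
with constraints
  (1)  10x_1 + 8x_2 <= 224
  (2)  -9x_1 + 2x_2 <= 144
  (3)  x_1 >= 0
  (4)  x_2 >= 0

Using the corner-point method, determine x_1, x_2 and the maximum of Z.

x_1 = 112/5, x_2 = 0, maximum Z = 224

Extreme points and Z = 10x_1 - 4x_2:
  (0, 28) → Z = -112
  (112/5, 0) → Z = 224
  (0, 0) → Z = 0

The binding constraints are 10x_1 + 8x_2 = 224 and x_2 = 0.
Solving simultaneously gives x_1 = 112/5, x_2 = 0.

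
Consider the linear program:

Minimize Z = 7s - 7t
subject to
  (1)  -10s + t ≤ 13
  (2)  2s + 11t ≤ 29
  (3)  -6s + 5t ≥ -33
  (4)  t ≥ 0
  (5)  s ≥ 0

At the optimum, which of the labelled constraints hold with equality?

(2) and (5)

Corner points and Z = 7s - 7t:
  (127/19, 27/19) → Z = 700/19
  (0, 29/11) → Z = -203/11
  (11/2, 0) → Z = 77/2
  (0, 0) → Z = 0

The minimum is at (0, 29/11). Substituting into each constraint, equality holds for (2) and (5); the remaining constraints have slack.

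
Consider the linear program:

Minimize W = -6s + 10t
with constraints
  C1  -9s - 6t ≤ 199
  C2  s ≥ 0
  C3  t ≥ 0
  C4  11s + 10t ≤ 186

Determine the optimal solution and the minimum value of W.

Extreme points and W = -6s + 10t:
  (0, 0) → W = 0
  (0, 93/5) → W = 186
  (186/11, 0) → W = -1116/11

At the optimal vertex, t = 0 and 11s + 10t = 186.
Solving simultaneously gives s = 186/11, t = 0.

s = 186/11, t = 0, minimum W = -1116/11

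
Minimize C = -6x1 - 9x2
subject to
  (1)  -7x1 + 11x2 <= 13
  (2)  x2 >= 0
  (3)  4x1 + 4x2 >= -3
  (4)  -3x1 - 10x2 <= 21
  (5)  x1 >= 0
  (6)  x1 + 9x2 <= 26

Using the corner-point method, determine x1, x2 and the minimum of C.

x1 = 26, x2 = 0, minimum C = -156

Vertices and C = -6x1 - 9x2:
  (0, 13/11) → C = -117/11
  (169/74, 195/74) → C = -2769/74
  (0, 0) → C = 0
  (26, 0) → C = -156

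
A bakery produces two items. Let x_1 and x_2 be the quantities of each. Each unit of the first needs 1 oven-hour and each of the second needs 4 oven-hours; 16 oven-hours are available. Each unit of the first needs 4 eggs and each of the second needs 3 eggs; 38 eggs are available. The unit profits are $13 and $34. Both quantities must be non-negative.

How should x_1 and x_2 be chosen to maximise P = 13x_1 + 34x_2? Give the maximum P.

x_1 = 8, x_2 = 2, maximum P = 172

Feasible corners and P = 13x_1 + 34x_2:
  (0, 0) → P = 0
  (0, 4) → P = 136
  (19/2, 0) → P = 247/2
  (8, 2) → P = 172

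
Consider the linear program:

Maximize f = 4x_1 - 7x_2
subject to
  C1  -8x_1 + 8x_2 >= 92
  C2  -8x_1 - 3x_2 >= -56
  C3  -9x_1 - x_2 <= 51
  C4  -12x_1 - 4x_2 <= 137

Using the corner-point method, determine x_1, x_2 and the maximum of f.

x_1 = -25/4, x_2 = 21/4, maximum f = -247/4

Extreme points and f = 4x_1 - 7x_2:
  (43/22, 148/11) → f = -950/11
  (-25/4, 21/4) → f = -247/4
  (-11, 48) → f = -380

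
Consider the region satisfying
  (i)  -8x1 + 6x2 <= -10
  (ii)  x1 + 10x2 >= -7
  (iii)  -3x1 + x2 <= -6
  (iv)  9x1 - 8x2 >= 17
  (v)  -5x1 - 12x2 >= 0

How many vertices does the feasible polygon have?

3

The feasible vertices (each the meet of two boundaries and inside every other half-plane) are:
  (53/31, -27/31)
  (42/19, -35/38)
  (72/41, -30/41)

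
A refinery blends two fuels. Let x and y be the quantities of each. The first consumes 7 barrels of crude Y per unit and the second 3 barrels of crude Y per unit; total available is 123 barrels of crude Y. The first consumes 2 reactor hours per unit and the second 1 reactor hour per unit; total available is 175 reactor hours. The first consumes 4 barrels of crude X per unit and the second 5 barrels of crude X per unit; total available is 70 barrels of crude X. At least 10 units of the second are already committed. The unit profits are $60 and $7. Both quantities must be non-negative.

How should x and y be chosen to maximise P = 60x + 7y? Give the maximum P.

x = 5, y = 10, maximum P = 370

Corner points and P = 60x + 7y:
  (0, 14) → P = 98
  (0, 10) → P = 70
  (5, 10) → P = 370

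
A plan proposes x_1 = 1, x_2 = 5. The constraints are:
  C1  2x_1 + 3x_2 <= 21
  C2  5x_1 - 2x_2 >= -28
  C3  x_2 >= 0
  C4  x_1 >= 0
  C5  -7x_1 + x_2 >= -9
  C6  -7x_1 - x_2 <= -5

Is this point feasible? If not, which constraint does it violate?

C1: 17 ≤ 21 ✓
C2: -5 ≥ -28 ✓
C3: 5 ≥ 0 ✓
C4: 1 ≥ 0 ✓
C5: -2 ≥ -9 ✓
C6: -12 ≤ -5 ✓

feasible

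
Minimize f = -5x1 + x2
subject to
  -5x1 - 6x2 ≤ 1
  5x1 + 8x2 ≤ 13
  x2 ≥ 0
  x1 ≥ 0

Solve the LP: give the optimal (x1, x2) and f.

Vertices and f = -5x1 + x2:
  (13/5, 0) → f = -13
  (0, 13/8) → f = 13/8
  (0, 0) → f = 0

The optimum lies where 5x1 + 8x2 = 13 and x2 = 0.
Solving simultaneously gives x1 = 13/5, x2 = 0.

x1 = 13/5, x2 = 0, minimum f = -13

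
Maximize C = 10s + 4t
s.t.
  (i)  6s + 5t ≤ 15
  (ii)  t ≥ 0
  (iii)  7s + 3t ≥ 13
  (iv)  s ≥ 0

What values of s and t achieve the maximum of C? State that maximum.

Feasible corners and C = 10s + 4t:
  (5/2, 0) → C = 25
  (20/17, 27/17) → C = 308/17
  (13/7, 0) → C = 130/7

The binding constraints are 6s + 5t = 15 and t = 0.
Solving simultaneously gives s = 5/2, t = 0.

s = 5/2, t = 0, maximum C = 25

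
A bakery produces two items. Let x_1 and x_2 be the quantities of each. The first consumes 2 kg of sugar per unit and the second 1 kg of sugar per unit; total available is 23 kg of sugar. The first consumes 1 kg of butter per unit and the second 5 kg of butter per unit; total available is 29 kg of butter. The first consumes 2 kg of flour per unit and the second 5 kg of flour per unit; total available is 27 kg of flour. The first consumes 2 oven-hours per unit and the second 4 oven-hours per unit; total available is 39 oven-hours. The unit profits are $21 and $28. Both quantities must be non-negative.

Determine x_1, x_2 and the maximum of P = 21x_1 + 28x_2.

Feasible corners and P = 21x_1 + 28x_2:
  (0, 0) → P = 0
  (0, 27/5) → P = 756/5
  (23/2, 0) → P = 483/2
  (11, 1) → P = 259

At the optimal vertex, 2x_1 + x_2 = 23 and 2x_1 + 5x_2 = 27.
Solving simultaneously gives x_1 = 11, x_2 = 1.

x_1 = 11, x_2 = 1, maximum P = 259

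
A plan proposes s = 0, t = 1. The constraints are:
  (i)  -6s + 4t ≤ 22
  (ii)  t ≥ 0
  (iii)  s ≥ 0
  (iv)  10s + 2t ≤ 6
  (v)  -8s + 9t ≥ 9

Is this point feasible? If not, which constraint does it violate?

feasible

(i): 4 ≤ 22 ✓
(ii): 1 ≥ 0 ✓
(iii): 0 ≥ 0 ✓
(iv): 2 ≤ 6 ✓
(v): 9 ≥ 9 ✓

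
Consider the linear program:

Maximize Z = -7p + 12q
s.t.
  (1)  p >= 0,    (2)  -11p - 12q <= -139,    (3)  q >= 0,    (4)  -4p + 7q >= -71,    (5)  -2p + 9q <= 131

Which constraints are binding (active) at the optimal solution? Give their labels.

(1) and (5)

Corner points and Z = -7p + 12q:
  (0, 139/12) → Z = 139
  (0, 131/9) → Z = 524/3
  (139/11, 0) → Z = -973/11
  (71/4, 0) → Z = -497/4
  (778/11, 333/11) → Z = -1450/11

The maximum is at (0, 131/9). Substituting into each constraint, equality holds for (1) and (5); the remaining constraints have slack.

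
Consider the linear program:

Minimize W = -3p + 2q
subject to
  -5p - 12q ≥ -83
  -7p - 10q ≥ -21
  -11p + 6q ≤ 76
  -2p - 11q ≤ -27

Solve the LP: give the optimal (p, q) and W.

p = -13/19, q = 49/19, minimum W = 137/19

Corner points and W = -3p + 2q:
  (-317/76, 763/152) → W = 857/38
  (-13/19, 49/19) → W = 137/19
  (-674/133, 449/133) → W = 2920/133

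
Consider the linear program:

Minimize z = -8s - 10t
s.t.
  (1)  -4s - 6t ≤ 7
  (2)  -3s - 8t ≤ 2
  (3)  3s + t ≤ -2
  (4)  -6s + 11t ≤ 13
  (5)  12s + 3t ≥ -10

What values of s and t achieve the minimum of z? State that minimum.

Corner points and z = -8s - 10t:
  (-2/3, 0) → z = 16/3
  (-74/87, 2/29) → z = 532/87
  (-35/39, 9/13) → z = 10/39
  (-149/150, 16/25) → z = 116/75

The binding constraints are 3s + t = -2 and -6s + 11t = 13.
Solving simultaneously gives s = -35/39, t = 9/13.

s = -35/39, t = 9/13, minimum z = 10/39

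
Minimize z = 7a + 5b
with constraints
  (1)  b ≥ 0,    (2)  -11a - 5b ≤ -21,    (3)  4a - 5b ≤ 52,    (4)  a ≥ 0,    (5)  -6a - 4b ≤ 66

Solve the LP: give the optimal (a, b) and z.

Corner points and z = 7a + 5b:
  (21/11, 0) → z = 147/11
  (13, 0) → z = 91
  (0, 21/5) → z = 21
The feasible region is unbounded (it extends along (0, 1), (5, 4)), but z strictly increases along every unbounded feasible direction, so there is no improving ray and the minimum is attained at a vertex.

The optimum lies where b = 0 and -11a - 5b = -21.
Solving simultaneously gives a = 21/11, b = 0.

a = 21/11, b = 0, minimum z = 147/11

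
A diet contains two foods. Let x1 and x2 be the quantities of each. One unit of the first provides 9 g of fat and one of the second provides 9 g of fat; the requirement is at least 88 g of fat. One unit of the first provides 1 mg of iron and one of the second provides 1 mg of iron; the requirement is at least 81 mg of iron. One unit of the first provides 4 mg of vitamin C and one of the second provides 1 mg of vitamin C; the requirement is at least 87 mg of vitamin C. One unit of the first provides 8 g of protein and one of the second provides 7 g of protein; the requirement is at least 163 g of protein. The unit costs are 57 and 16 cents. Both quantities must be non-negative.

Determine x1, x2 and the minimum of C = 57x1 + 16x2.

x1 = 2, x2 = 79, minimum C = 1378

Feasible corners and C = 57x1 + 16x2:
  (0, 87) → C = 1392
  (81, 0) → C = 4617
  (2, 79) → C = 1378
The feasible region is unbounded (it extends along (0, 1), (1, 0)), but C strictly increases along every unbounded feasible direction, so there is no improving ray and the minimum is attained at a vertex.

The optimum lies where x1 + x2 = 81 and 4x1 + x2 = 87.
Solving simultaneously gives x1 = 2, x2 = 79.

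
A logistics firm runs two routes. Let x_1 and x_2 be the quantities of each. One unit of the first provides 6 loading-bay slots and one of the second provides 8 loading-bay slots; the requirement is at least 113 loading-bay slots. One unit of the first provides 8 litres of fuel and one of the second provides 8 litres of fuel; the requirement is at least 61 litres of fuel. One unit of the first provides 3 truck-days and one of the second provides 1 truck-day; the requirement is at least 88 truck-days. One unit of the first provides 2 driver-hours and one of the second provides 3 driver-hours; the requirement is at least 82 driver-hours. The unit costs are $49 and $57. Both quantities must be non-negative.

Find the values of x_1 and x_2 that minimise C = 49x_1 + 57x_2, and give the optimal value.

x_1 = 26, x_2 = 10, minimum C = 1844

The feasible region is unbounded (it extends along (0, 1), (1, 0)), but C strictly increases along every unbounded feasible direction, so there is no improving ray and the minimum is attained at a vertex.

At the optimal vertex, 3x_1 + x_2 = 88 and 2x_1 + 3x_2 = 82.
Solving simultaneously gives x_1 = 26, x_2 = 10.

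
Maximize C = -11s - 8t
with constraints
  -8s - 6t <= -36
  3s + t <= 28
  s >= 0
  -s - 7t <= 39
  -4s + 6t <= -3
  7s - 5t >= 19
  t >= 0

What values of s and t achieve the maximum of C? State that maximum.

s = 147/41, t = 50/41, maximum C = -2017/41

Feasible corners and C = -11s - 8t:
  (147/41, 50/41) → C = -2017/41
  (9/2, 0) → C = -99/2
  (171/22, 103/22) → C = -2705/22
  (28/3, 0) → C = -308/3
  (9/2, 5/2) → C = -139/2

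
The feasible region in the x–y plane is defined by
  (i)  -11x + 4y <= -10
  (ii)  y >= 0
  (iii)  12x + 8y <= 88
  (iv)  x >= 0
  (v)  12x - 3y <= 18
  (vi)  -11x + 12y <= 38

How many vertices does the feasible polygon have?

3

Intersecting each pair of boundary lines and keeping only the points that satisfy every inequality leaves:
  (10/11, 0)
  (14/5, 26/5)
  (3/2, 0)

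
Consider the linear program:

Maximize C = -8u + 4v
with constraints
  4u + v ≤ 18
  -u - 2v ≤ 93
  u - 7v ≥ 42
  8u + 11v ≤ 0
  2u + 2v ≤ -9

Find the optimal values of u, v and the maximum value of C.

u = -63, v = -15, maximum C = 444

Extreme points and C = -8u + 4v:
  (129/7, -390/7) → C = -2592/7
  (15/2, -12) → C = -108
  (-63, -15) → C = 444
  (21/16, -93/16) → C = -135/4

The binding constraints are -u - 2v = 93 and u - 7v = 42.
Solving simultaneously gives u = -63, v = -15.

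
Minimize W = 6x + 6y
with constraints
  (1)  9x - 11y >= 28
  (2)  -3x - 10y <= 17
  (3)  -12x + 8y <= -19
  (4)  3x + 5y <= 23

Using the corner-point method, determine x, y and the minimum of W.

Corner points and W = 6x + 6y:
  (31/41, -79/41) → W = -288/41
  (131/26, 41/26) → W = 516/13
  (21, -8) → W = 78

At the optimal vertex, 9x - 11y = 28 and -3x - 10y = 17.
Solving simultaneously gives x = 31/41, y = -79/41.

x = 31/41, y = -79/41, minimum W = -288/41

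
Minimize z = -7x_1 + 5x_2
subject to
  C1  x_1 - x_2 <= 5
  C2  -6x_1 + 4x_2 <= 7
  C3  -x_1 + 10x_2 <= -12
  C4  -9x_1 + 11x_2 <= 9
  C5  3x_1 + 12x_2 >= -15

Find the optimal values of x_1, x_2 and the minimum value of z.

x_1 = 38/9, x_2 = -7/9, minimum z = -301/9

At the optimal vertex, x_1 - x_2 = 5 and -x_1 + 10x_2 = -12.
Solving simultaneously gives x_1 = 38/9, x_2 = -7/9.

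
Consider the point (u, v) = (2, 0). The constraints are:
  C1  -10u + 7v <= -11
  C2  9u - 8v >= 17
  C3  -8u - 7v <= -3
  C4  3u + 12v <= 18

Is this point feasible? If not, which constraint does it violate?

feasible

C1: -20 ≤ -11 ✓
C2: 18 ≥ 17 ✓
C3: -16 ≤ -3 ✓
C4: 6 ≤ 18 ✓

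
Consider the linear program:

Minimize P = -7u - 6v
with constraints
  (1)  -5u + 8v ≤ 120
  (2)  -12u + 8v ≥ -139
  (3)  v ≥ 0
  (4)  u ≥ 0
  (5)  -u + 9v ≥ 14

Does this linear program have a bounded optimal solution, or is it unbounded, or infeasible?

Corner points and P = -7u - 6v:
  (37, 305/8) → P = -1951/4
  (0, 15) → P = -90
  (1363/100, 307/100) → P = -11383/100
  (0, 14/9) → P = -28/3
The feasible region has finitely many vertices and no improving ray; the minimum is -1951/4 at (37, 305/8).

bounded optimum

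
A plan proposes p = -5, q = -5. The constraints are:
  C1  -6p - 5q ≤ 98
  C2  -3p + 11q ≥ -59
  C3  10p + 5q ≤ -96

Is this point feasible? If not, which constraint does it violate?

not feasible — violates C3

Constraint C3: 10p + 5q = -75, which is not ≤ -96. All other constraints are satisfied.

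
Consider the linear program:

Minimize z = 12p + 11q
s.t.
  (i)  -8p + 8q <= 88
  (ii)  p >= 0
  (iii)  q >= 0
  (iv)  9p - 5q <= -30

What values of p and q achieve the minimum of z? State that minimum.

Corner points and z = 12p + 11q:
  (0, 11) → z = 121
  (25/4, 69/4) → z = 1059/4
  (0, 6) → z = 66

The optimum lies where p = 0 and 9p - 5q = -30.
Solving simultaneously gives p = 0, q = 6.

p = 0, q = 6, minimum z = 66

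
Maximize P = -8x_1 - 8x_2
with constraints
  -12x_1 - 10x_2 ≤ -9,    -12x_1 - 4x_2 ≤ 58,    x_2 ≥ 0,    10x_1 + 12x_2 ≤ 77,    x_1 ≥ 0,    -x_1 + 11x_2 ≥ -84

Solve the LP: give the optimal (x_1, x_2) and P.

Extreme points and P = -8x_1 - 8x_2:
  (3/4, 0) → P = -6
  (0, 9/10) → P = -36/5
  (77/10, 0) → P = -308/5
  (0, 77/12) → P = -154/3

The binding constraints are -12x_1 - 10x_2 = -9 and x_2 = 0.
Solving simultaneously gives x_1 = 3/4, x_2 = 0.

x_1 = 3/4, x_2 = 0, maximum P = -6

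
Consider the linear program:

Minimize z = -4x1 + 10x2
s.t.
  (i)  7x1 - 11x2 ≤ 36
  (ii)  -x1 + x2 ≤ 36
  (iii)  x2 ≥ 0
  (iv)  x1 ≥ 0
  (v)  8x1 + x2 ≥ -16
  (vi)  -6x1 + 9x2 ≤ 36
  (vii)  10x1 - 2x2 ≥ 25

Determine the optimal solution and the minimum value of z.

Feasible corners and z = -4x1 + 10x2:
  (36/7, 0) → z = -144/7
  (5/2, 0) → z = -10
  (99/26, 85/13) → z = 652/13
The feasible region is unbounded (it extends along (11, 7), (3, 2)), but z strictly increases along every unbounded feasible direction, so there is no improving ray and the minimum is attained at a vertex.

The optimum lies where 7x1 - 11x2 = 36 and x2 = 0.
Solving simultaneously gives x1 = 36/7, x2 = 0.

x1 = 36/7, x2 = 0, minimum z = -144/7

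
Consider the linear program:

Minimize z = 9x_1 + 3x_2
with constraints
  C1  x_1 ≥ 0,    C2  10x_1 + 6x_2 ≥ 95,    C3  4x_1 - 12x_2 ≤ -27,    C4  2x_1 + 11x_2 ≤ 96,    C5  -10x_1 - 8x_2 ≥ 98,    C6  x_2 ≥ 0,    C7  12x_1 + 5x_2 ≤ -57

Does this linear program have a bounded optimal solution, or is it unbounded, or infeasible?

The boundaries x_2 = 0 and 12x_1 + 5x_2 = -57 meet at (-19/4, 0), but that point violates x_1 ≥ 0. Every candidate vertex is excluded by some other constraint, so the feasible region is empty.

infeasible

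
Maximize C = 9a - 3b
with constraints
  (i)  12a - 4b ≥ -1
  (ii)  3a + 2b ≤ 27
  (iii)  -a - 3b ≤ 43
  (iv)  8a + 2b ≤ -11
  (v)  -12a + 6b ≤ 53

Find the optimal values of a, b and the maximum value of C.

Extreme points and C = 9a - 3b:
  (-35/8, -103/8) → C = -3/4
  (-23/28, -31/14) → C = -3/4
  (53/22, -333/22) → C = 738/11

a = 53/22, b = -333/22, maximum C = 738/11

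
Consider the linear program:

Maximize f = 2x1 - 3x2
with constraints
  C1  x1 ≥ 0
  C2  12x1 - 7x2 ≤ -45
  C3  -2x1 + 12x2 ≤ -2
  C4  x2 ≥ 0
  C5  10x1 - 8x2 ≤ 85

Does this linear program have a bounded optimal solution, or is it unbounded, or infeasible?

infeasible

The boundaries x1 = 0 and 12x1 - 7x2 = -45 meet at (0, 45/7), but that point violates -2x1 + 12x2 ≤ -2. Every candidate vertex is excluded by some other constraint, so the feasible region is empty.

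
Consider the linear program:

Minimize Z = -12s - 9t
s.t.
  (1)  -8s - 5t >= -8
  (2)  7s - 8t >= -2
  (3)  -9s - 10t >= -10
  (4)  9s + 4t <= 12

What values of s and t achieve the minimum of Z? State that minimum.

Vertices and Z = -12s - 9t:
  (6/7, 8/35) → Z = -432/35
  (28/13, -24/13) → Z = -120/13
  (30/71, 44/71) → Z = -756/71
The feasible region is unbounded (it extends along (-8, -7), (4, -9)), but Z strictly increases along every unbounded feasible direction, so there is no improving ray and the minimum is attained at a vertex.

s = 6/7, t = 8/35, minimum Z = -432/35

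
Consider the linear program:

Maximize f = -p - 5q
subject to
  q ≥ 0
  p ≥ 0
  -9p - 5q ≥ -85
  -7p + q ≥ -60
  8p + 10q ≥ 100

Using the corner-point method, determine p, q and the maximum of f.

Corner points and f = -p - 5q:
  (0, 17) → f = -85
  (0, 10) → f = -50
  (7, 22/5) → f = -29

p = 7, q = 22/5, maximum f = -29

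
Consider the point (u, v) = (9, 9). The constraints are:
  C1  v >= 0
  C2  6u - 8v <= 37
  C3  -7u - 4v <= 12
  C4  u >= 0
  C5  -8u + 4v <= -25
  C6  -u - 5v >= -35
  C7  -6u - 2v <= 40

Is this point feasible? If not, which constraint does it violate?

Constraint C6: -u - 5v = -54, which is not ≥ -35. All other constraints are satisfied.

not feasible — violates C6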